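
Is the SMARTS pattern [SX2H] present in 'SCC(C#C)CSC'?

Yes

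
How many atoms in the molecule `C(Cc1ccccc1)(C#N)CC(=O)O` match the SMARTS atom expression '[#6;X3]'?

The query [#6;X3] means: any carbon (aromatic or not) with three total connections.
Check the 14 heavy atoms by environment: 3× C (X4) → no; 1× C (X3) → match; 1× O (X1) → no; 1× O (X2) → no; 1× C (X2) → no; 1× N (X1) → no; 6× c (aromatic, X3) → match.
Summing the matching environments: 1 + 6 = 7 matching atoms.

7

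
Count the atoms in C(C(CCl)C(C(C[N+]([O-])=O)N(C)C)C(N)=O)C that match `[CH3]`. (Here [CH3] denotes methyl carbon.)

3

The query [CH3] means: aliphatic carbon with exactly three hydrogens.
Check the 17 heavy atoms by environment: 3× C (H2) → no; 3× C (H1) → no; 1× N (H0) → no; 3× C (H3) → match; 1× N (charge +1, H0) → no; 1× O (charge -1, H0) → no; 2× O (H0) → no; 1× Cl (H0) → no; 1× C (H0) → no; 1× N (H2) → no.
That gives 3 matching atoms.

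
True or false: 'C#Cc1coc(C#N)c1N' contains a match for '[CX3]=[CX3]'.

False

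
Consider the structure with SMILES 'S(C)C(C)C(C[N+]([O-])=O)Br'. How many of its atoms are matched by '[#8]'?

2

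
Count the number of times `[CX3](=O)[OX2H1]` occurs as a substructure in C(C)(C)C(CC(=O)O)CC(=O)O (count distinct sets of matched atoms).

2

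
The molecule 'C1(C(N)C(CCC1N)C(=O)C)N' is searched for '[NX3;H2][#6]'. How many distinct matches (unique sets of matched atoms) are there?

[NX3;H2][#6] is the SMARTS for a primary amine: a trivalent nitrogen with two H attached to carbon.
The molecule carries 3 separate instances of a primary amino group (-NH2) meeting every constraint; each maps to a distinct set of atoms, giving 3 matches.

3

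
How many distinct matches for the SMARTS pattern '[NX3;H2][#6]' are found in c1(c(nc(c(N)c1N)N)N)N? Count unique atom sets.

5

[NX3;H2][#6] is the SMARTS for a primary amine: a trivalent nitrogen with two H attached to carbon.
The molecule carries 5 separate instances of a primary amino group (-NH2) meeting every constraint; each maps to a distinct set of atoms, giving 5 matches.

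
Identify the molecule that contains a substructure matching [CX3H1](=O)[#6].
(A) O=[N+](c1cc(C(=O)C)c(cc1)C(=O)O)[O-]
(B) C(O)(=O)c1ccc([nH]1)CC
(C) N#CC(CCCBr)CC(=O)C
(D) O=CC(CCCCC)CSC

[CX3H1](=O)[#6] describes an sp2 carbon with one H, double-bonded to O and single-bonded to carbon (an aldehyde).
(A) has an acetyl/ketone group (-C(=O)CH3) but the carbonyl carbon has H0 (two carbon neighbours), not H1.
(B) has a carboxylic acid group (-C(=O)OH) but the carbonyl carbon has H0 and is bonded to O, not H1.
(C) has an acetyl/ketone group (-C(=O)CH3) but the carbonyl carbon has H0 (two carbon neighbours), not H1.
(D) contains an aldehyde (-CHO), which satisfies every atom and bond constraint.
So the answer is (D).

D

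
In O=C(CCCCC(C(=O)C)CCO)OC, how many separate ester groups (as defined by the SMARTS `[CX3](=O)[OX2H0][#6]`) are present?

1

[CX3](=O)[OX2H0][#6] is the SMARTS for an ester: a carbonyl carbon bonded to an oxygen that is itself bonded to carbon (no H on that O).
Exactly one fragment in the molecule meets all constraints, giving 1 match.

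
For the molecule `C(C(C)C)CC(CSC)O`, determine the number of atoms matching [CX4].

8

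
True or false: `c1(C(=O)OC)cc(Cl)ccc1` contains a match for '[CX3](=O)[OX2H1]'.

False

The pattern [CX3](=O)[OX2H1] describes an sp2 carbon double-bonded to O and single-bonded to an -OH oxygen — a carboxylic acid.
The closest candidate here is a methyl-ester group (-C(=O)OCH3), but the singly-bonded O has no H (OX2H0, not OX2H1). No other fragment satisfies the full query, so there is no match.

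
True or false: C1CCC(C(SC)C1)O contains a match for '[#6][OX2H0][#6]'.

The pattern [#6][OX2H0][#6] describes an aliphatic oxygen bridging two carbons with no H on the oxygen — an ether.
The closest candidate here is a hydroxyl group (-OH), but the oxygen has H1, not H0 bridging two carbons. No other fragment satisfies the full query, so there is no match.

False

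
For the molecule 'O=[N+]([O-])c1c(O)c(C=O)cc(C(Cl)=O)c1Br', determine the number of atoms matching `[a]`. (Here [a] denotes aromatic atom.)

6

The query [a] means: a matches any aromatic atom.
Check the 16 heavy atoms by environment: 6× c (aromatic) → match; 4× O → no; 2× C → no; 1× Br → no; 1× Cl → no; 1× N (charge +1) → no; 1× O (charge -1) → no.
That gives 6 matching atoms.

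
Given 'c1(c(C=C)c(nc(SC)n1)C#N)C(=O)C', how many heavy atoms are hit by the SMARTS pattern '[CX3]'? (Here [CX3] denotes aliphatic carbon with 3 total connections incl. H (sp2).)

3

The query [CX3] means: C with X3: aliphatic carbon with exactly 3 total connections.
Check the 15 heavy atoms by environment: 2× n (aromatic, X2) → no; 4× c (aromatic, X3) → no; 3× C (X3) → match; 1× O (X1) → no; 2× C (X4) → no; 1× S (X2) → no; 1× C (X2) → no; 1× N (X1) → no.
That gives 3 matching atoms.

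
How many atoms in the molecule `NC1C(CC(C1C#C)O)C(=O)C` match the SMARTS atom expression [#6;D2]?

The query [#6;D2] means: any carbon bonded to exactly two heavy atoms.
Check the 12 heavy atoms by environment: 2× C (D2) → match; 5× C (D3) → no; 2× C (D1) → no; 1× N (D1) → no; 2× O (D1) → no.
That gives 2 matching atoms.

2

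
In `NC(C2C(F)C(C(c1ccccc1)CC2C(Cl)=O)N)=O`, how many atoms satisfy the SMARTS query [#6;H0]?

The query [#6;H0] means: any carbon with no attached hydrogen.
Check the 20 heavy atoms by environment: 5× C (H1) → no; 1× C (H2) → no; 2× C (H0) → match; 2× O (H0) → no; 2× N (H2) → no; 1× c (aromatic, H0) → match; 5× c (aromatic, H1) → no; 1× Cl (H0) → no; 1× F (H0) → no.
Summing the matching environments: 2 + 1 = 3 matching atoms.

3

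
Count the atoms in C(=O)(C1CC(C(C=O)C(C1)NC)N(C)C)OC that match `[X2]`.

1

Check the 17 heavy atoms by environment: 10× C (X4) → no; 2× N (X3) → no; 2× C (X3) → no; 2× O (X1) → no; 1× O (X2) → match.
That gives 1 matching atom.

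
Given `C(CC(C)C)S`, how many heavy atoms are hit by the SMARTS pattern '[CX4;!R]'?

Check the 6 heavy atoms by environment: 5× C (X4, acyclic) → match; 1× S (X2, acyclic) → no.
That gives 5 matching atoms.

5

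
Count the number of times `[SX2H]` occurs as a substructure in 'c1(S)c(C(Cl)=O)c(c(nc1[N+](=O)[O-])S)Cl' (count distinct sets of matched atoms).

[SX2H] is the SMARTS for a thiol: an aliphatic sulfur with two connections, one being H.
The molecule carries 2 separate instances of a thiol (-SH) meeting every constraint; each maps to a distinct set of atoms, giving 2 matches.

2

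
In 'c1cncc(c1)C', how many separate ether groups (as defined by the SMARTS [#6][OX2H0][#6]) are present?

0

[#6][OX2H0][#6] is the SMARTS for an ether: an aliphatic oxygen bridging two carbons with no H on the oxygen.
No fragment in the molecule satisfies every constraint, giving 0 matches.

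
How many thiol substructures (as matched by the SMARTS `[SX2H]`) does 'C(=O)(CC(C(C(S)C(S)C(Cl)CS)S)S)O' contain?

5

[SX2H] is the SMARTS for a thiol: an aliphatic sulfur with two connections, one being H.
The molecule carries 5 separate instances of a thiol (-SH) meeting every constraint; each maps to a distinct set of atoms, giving 5 matches.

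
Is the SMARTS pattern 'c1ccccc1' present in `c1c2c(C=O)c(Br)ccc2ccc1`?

Yes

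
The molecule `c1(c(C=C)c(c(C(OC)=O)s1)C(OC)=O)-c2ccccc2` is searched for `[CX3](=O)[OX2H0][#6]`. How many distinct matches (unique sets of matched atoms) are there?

2

[CX3](=O)[OX2H0][#6] is the SMARTS for an ester: a carbonyl carbon bonded to an oxygen that is itself bonded to carbon (no H on that O).
The molecule carries 2 separate instances of a methyl-ester group (-C(=O)OCH3) meeting every constraint; each maps to a distinct set of atoms, giving 2 matches.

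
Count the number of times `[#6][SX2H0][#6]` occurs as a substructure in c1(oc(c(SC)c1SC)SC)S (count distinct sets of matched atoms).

[#6][SX2H0][#6] is the SMARTS for a thioether: an aliphatic sulfur bridging two carbons with no H on the sulfur.
The molecule carries 3 separate instances of a methylthio ether (-SCH3) meeting every constraint; each maps to a distinct set of atoms, giving 3 matches.

3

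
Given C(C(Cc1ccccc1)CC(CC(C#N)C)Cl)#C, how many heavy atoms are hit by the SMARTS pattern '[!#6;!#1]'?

The query [!#6;!#1] means: not carbon and not hydrogen — any heteroatom.
Check the 18 heavy atoms by environment: 10× C → no; 1× Cl → match; 1× N → match; 6× c (aromatic) → no.
Summing the matching environments: 1 + 1 = 2 matching atoms.

2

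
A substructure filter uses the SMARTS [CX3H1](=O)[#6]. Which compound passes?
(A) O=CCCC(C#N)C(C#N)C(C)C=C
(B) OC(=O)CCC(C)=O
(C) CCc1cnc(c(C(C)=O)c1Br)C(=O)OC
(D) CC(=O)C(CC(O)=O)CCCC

[CX3H1](=O)[#6] describes an sp2 carbon with one H, double-bonded to O and single-bonded to carbon (an aldehyde).
(A) contains an aldehyde (-CHO), which satisfies every atom and bond constraint.
(B) has an acetyl/ketone group (-C(=O)CH3) but the carbonyl carbon has H0 (two carbon neighbours), not H1.
(C) has an acetyl/ketone group (-C(=O)CH3) but the carbonyl carbon has H0 (two carbon neighbours), not H1.
(D) has an acetyl/ketone group (-C(=O)CH3) but the carbonyl carbon has H0 (two carbon neighbours), not H1.
So the answer is (A).

A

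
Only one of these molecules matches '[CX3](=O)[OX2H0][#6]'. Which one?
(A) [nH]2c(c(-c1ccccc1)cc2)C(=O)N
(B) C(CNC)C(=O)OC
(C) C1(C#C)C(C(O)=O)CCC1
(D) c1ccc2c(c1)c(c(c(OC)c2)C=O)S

B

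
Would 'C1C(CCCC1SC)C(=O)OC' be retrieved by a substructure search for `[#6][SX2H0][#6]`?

The pattern [#6][SX2H0][#6] describes an aliphatic sulfur bridging two carbons with no H on the sulfur — a thioether.
The molecule carries a methylthio ether (-SCH3), whose atoms satisfy every constraint of the query, so the pattern matches.

Yes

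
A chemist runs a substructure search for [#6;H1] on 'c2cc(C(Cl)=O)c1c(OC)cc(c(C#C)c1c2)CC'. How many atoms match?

5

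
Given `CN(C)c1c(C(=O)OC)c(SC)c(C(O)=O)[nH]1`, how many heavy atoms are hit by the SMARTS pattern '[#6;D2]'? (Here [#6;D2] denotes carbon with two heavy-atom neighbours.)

Check the 17 heavy atoms by environment: 1× n (aromatic, D2) → no; 4× c (aromatic, D3) → no; 1× N (D3) → no; 4× C (D1) → no; 2× C (D3) → no; 3× O (D1) → no; 1× O (D2) → no; 1× S (D2) → no.
No environment satisfies the query, so 0 matching atoms.

0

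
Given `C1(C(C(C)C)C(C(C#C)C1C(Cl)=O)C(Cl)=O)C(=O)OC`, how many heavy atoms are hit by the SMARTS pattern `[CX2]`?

2

The query [CX2] means: C with X2: aliphatic carbon with exactly 2 total connections.
Check the 20 heavy atoms by environment: 9× C (X4) → no; 3× C (X3) → no; 3× O (X1) → no; 2× Cl (X1) → no; 1× O (X2) → no; 2× C (X2) → match.
That gives 2 matching atoms.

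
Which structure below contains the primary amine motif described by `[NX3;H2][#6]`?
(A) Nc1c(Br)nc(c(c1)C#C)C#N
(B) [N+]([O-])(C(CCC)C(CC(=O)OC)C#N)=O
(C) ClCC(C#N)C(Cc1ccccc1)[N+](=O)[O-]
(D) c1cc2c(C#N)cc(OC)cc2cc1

[NX3;H2][#6] describes a trivalent nitrogen with two H attached to carbon (a primary amine).
(A) contains a primary amino group (-NH2), which satisfies every atom and bond constraint.
(B) has a nitro group (-[N+](=O)[O-]) but the nitrogen is [N+] with no H, not NX3H2.
(C) has a nitrile (-C#N) but the nitrogen is NX1 (triple-bonded), not NX3 with two H.
(D) has a nitrile (-C#N) but the nitrogen is NX1 (triple-bonded), not NX3 with two H.
So the answer is (A).

A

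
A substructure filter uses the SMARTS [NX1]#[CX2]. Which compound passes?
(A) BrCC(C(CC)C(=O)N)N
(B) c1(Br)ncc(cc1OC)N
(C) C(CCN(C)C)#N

C

[NX1]#[CX2] describes a nitrogen triple-bonded to a two-connected carbon (a nitrile).
(A) has a primary amide (-C(=O)NH2) but the nitrogen is NX3, not NX1.
(B) has a primary amino group (-NH2) but the nitrogen is NX3 (three connections), not NX1 triple-bonded.
(C) contains a nitrile (-C#N), which satisfies every atom and bond constraint.
So the answer is (C).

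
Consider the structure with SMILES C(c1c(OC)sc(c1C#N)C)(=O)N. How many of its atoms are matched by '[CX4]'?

The query [CX4] means: C with X4: aliphatic carbon with exactly 4 total connections (bonds + H).
Check the 13 heavy atoms by environment: 1× s (aromatic, X2) → no; 4× c (aromatic, X3) → no; 1× C (X3) → no; 1× O (X1) → no; 1× N (X3) → no; 2× C (X4) → match; 1× O (X2) → no; 1× C (X2) → no; 1× N (X1) → no.
That gives 2 matching atoms.

2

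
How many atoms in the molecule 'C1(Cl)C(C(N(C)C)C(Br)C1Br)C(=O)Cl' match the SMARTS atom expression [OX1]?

1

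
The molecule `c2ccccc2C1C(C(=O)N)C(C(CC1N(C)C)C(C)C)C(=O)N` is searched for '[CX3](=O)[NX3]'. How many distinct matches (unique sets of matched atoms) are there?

2

[CX3](=O)[NX3] is the SMARTS for an amide: a carbonyl carbon bonded to a trivalent nitrogen.
The molecule carries 2 separate instances of a primary amide (-C(=O)NH2) meeting every constraint; each maps to a distinct set of atoms, giving 2 matches.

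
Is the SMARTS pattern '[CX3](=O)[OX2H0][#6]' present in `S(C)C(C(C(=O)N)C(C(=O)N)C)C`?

The pattern [CX3](=O)[OX2H0][#6] describes a carbonyl carbon bonded to an oxygen that is itself bonded to carbon (no H on that O) — an ester.
The closest candidate here is a primary amide (-C(=O)NH2), but the carbonyl is bonded to N, not to an O-C linkage. No other fragment satisfies the full query, so there is no match.

No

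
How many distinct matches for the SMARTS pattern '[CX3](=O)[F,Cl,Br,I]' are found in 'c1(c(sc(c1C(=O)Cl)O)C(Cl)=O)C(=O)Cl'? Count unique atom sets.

3

[CX3](=O)[F,Cl,Br,I] is the SMARTS for an acyl halide: a carbonyl carbon bonded to a halogen.
The molecule carries 3 separate instances of an acyl chloride (-C(=O)Cl) meeting every constraint; each maps to a distinct set of atoms, giving 3 matches.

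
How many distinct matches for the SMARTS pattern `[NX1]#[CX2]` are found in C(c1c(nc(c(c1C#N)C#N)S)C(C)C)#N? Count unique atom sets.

3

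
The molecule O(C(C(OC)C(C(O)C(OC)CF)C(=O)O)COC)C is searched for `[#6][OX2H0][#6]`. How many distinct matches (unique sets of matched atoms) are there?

[#6][OX2H0][#6] is the SMARTS for an ether: an aliphatic oxygen bridging two carbons with no H on the oxygen.
The molecule carries 4 separate instances of a methoxy ether (-OCH3) meeting every constraint; each maps to a distinct set of atoms, giving 4 matches.

4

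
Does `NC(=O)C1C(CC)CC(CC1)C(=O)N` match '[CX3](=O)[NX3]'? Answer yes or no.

Yes

The pattern [CX3](=O)[NX3] describes a carbonyl carbon bonded to a trivalent nitrogen — an amide.
The molecule carries a primary amide (-C(=O)NH2), whose atoms satisfy every constraint of the query, so the pattern matches.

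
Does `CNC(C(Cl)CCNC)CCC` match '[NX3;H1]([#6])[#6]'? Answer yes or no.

The pattern [NX3;H1]([#6])[#6] describes a trivalent nitrogen with one H, bonded to two carbons — a secondary amine.
The molecule carries an N-methylamino group (-NHCH3), whose atoms satisfy every constraint of the query, so the pattern matches.

Yes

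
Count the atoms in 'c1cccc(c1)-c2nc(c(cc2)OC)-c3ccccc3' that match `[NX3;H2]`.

0

Check the 20 heavy atoms by environment: 1× n (aromatic, H0, X2) → no; 5× c (aromatic, H0, X3) → no; 12× c (aromatic, H1, X3) → no; 1× O (H0, X2) → no; 1× C (H3, X4) → no.
No environment satisfies the query, so 0 matching atoms.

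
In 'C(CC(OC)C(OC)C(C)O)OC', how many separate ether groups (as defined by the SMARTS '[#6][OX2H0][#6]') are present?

[#6][OX2H0][#6] is the SMARTS for an ether: an aliphatic oxygen bridging two carbons with no H on the oxygen.
The molecule carries 3 separate instances of a methoxy ether (-OCH3) meeting every constraint; each maps to a distinct set of atoms, giving 3 matches.

3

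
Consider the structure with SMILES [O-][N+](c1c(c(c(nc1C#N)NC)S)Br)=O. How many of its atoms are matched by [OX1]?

The query [OX1] means: aliphatic oxygen with one total connection — typically a carbonyl =O or an oxide.
Check the 15 heavy atoms by environment: 1× n (aromatic, X2) → no; 5× c (aromatic, X3) → no; 1× Br (X1) → no; 1× S (X2) → no; 1× C (X2) → no; 1× N (X1) → no; 1× N (charge +1, X3) → no; 1× O (charge -1, X1) → match; 1× O (X1) → match; 1× N (X3) → no; 1× C (X4) → no.
Summing the matching environments: 1 + 1 = 2 matching atoms.

2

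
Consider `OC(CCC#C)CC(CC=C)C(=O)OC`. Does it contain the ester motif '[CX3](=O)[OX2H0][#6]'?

The pattern [CX3](=O)[OX2H0][#6] describes a carbonyl carbon bonded to an oxygen that is itself bonded to carbon (no H on that O) — an ester.
The molecule carries a methyl-ester group (-C(=O)OCH3), whose atoms satisfy every constraint of the query, so the pattern matches.

Yes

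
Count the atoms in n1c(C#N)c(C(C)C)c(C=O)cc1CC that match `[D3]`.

The query [D3] means: atom with exactly three heavy-atom neighbours.
Check the 15 heavy atoms by environment: 1× n (aromatic, D2) → no; 4× c (aromatic, D3) → match; 1× c (aromatic, D2) → no; 3× C (D2) → no; 1× N (D1) → no; 1× C (D3) → match; 3× C (D1) → no; 1× O (D1) → no.
Summing the matching environments: 4 + 1 = 5 matching atoms.

5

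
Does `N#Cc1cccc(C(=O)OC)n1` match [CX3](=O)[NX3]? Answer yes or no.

No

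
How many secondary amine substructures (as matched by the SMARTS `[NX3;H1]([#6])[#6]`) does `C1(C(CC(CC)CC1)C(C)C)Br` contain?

[NX3;H1]([#6])[#6] is the SMARTS for a secondary amine: a trivalent nitrogen with one H, bonded to two carbons.
No fragment in the molecule satisfies every constraint, giving 0 matches.

0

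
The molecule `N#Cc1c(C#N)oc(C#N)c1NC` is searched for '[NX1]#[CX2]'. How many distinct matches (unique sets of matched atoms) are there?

[NX1]#[CX2] is the SMARTS for a nitrile: a nitrogen triple-bonded to a two-connected carbon.
The molecule carries 3 separate instances of a nitrile (-C#N) meeting every constraint; each maps to a distinct set of atoms, giving 3 matches.

3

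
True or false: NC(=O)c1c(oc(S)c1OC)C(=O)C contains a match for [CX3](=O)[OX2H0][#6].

False

The pattern [CX3](=O)[OX2H0][#6] describes a carbonyl carbon bonded to an oxygen that is itself bonded to carbon (no H on that O) — an ester.
The closest candidate here is a primary amide (-C(=O)NH2), but the carbonyl is bonded to N, not to an O-C linkage. No other fragment satisfies the full query, so there is no match.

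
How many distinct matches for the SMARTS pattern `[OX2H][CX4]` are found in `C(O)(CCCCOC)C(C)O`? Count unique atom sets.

2

[OX2H][CX4] is the SMARTS for an aliphatic alcohol: a hydroxyl oxygen bound to an sp3 (X4) carbon.
The molecule carries 2 separate instances of a hydroxyl group (-OH) meeting every constraint; each maps to a distinct set of atoms, giving 2 matches.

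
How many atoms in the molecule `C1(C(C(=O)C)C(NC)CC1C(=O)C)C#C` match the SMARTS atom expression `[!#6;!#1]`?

3

The query [!#6;!#1] means: not carbon and not hydrogen — any heteroatom.
Check the 15 heavy atoms by environment: 12× C → no; 2× O → match; 1× N → match.
Summing the matching environments: 2 + 1 = 3 matching atoms.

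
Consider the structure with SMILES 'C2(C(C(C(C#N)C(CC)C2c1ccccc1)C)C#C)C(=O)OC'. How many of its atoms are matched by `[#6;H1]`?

12

The query [#6;H1] means: any carbon bearing exactly one hydrogen.
Check the 23 heavy atoms by environment: 7× C (H1) → match; 1× C (H2) → no; 3× C (H3) → no; 3× C (H0) → no; 1× N (H0) → no; 1× c (aromatic, H0) → no; 5× c (aromatic, H1) → match; 2× O (H0) → no.
Summing the matching environments: 7 + 5 = 12 matching atoms.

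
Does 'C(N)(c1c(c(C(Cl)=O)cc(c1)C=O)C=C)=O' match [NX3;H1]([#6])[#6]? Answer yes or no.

The pattern [NX3;H1]([#6])[#6] describes a trivalent nitrogen with one H, bonded to two carbons — a secondary amine.
The closest candidate here is a primary amide (-C(=O)NH2), but the -C(=O)NH2 nitrogen has H2, not H1. No other fragment satisfies the full query, so there is no match.

No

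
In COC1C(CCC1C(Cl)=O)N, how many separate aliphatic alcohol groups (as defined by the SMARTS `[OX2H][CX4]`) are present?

0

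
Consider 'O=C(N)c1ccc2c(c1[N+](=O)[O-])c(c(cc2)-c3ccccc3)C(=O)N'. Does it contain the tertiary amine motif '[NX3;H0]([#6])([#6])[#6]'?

The pattern [NX3;H0]([#6])([#6])[#6] describes a trivalent nitrogen with no H, bonded to three carbons — a tertiary amine.
The closest candidate here is a primary amide (-C(=O)NH2), but the amide nitrogen has H2 and only one carbon neighbour. No other fragment satisfies the full query, so there is no match.

No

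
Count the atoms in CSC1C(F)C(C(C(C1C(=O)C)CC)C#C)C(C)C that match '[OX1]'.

1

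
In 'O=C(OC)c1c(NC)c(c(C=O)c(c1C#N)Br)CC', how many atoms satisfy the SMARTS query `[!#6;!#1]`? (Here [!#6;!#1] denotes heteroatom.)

6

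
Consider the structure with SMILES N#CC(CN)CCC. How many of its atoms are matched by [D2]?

4

The query [D2] means: atom with exactly two heavy-atom neighbours.
Check the 8 heavy atoms by environment: 4× C (D2) → match; 1× C (D3) → no; 2× N (D1) → no; 1× C (D1) → no.
That gives 4 matching atoms.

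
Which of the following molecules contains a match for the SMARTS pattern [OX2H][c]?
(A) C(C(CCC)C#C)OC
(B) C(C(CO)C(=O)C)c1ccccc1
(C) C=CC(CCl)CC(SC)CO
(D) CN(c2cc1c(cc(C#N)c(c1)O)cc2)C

D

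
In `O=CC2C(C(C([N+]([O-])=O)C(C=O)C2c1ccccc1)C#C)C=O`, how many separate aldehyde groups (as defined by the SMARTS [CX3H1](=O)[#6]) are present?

3

[CX3H1](=O)[#6] is the SMARTS for an aldehyde: an sp2 carbon with one H, double-bonded to O and single-bonded to carbon.
The molecule carries 3 separate instances of an aldehyde (-CHO) meeting every constraint; each maps to a distinct set of atoms, giving 3 matches.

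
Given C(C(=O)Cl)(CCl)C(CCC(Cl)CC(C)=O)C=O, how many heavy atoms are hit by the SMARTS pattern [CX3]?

3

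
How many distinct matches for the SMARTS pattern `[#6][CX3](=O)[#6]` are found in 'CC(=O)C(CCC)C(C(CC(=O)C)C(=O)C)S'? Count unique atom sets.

3

[#6][CX3](=O)[#6] is the SMARTS for a ketone: a carbonyl carbon (no H) flanked by two carbons.
The molecule carries 3 separate instances of an acetyl/ketone group (-C(=O)CH3) meeting every constraint; each maps to a distinct set of atoms, giving 3 matches.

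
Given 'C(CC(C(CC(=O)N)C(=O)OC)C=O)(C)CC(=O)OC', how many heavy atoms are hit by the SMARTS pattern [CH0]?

3

The query [CH0] means: aliphatic carbon with no attached hydrogen.
Check the 20 heavy atoms by environment: 3× C (H2) → no; 4× C (H1) → no; 3× C (H0) → match; 6× O (H0) → no; 1× N (H2) → no; 3× C (H3) → no.
That gives 3 matching atoms.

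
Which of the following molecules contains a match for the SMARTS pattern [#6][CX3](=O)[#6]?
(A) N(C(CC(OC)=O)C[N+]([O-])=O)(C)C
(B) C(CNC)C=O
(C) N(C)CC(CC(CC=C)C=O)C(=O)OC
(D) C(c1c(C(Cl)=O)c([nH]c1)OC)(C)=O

D

[#6][CX3](=O)[#6] describes a carbonyl carbon (no H) flanked by two carbons (a ketone).
(A) has a methyl-ester group (-C(=O)OCH3) but one neighbour of the carbonyl carbon is O, not C.
(B) has an aldehyde (-CHO) but the carbonyl carbon has H1, so it is not flanked by two carbons.
(C) has an aldehyde (-CHO) but the carbonyl carbon has H1, so it is not flanked by two carbons.
(D) contains an acetyl/ketone group (-C(=O)CH3), which satisfies every atom and bond constraint.
So the answer is (D).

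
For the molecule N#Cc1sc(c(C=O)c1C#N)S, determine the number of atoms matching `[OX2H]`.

0

The query [OX2H] means: aliphatic oxygen with two connections, one of which is H — an -OH oxygen.
Check the 12 heavy atoms by environment: 1× s (aromatic, H0, X2) → no; 4× c (aromatic, H0, X3) → no; 1× C (H1, X3) → no; 1× O (H0, X1) → no; 1× S (H1, X2) → no; 2× C (H0, X2) → no; 2× N (H0, X1) → no.
No environment satisfies the query, so 0 matching atoms.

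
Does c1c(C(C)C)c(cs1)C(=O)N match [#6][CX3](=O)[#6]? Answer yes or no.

The pattern [#6][CX3](=O)[#6] describes a carbonyl carbon (no H) flanked by two carbons — a ketone.
The closest candidate here is a primary amide (-C(=O)NH2), but one neighbour of the carbonyl carbon is N, not C. No other fragment satisfies the full query, so there is no match.

No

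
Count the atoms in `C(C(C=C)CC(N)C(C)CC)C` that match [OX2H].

0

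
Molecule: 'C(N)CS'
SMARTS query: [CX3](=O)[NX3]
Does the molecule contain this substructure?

The pattern [CX3](=O)[NX3] describes a carbonyl carbon bonded to a trivalent nitrogen — an amide.
The closest candidate here is a primary amino group (-NH2), but the -NH2 is not attached to a carbonyl carbon. No other fragment satisfies the full query, so there is no match.

No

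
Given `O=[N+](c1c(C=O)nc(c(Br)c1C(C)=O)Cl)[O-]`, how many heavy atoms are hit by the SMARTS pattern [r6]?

6

The query [r6] means: r6 matches atoms in a six-membered ring.
Check the 16 heavy atoms by environment: 1× n (aromatic, in 6-ring) → match; 5× c (aromatic, in 6-ring) → match; 3× C (acyclic) → no; 3× O (acyclic) → no; 1× N (charge +1, acyclic) → no; 1× O (charge -1, acyclic) → no; 1× Cl (acyclic) → no; 1× Br (acyclic) → no.
Summing the matching environments: 1 + 5 = 6 matching atoms.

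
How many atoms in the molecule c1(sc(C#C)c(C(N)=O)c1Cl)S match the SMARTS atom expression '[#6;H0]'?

The query [#6;H0] means: any carbon with no attached hydrogen.
Check the 12 heavy atoms by environment: 1× s (aromatic, H0) → no; 4× c (aromatic, H0) → match; 1× Cl (H0) → no; 1× S (H1) → no; 2× C (H0) → match; 1× O (H0) → no; 1× N (H2) → no; 1× C (H1) → no.
Summing the matching environments: 4 + 2 = 6 matching atoms.

6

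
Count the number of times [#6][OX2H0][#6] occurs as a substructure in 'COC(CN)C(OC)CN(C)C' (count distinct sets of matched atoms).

2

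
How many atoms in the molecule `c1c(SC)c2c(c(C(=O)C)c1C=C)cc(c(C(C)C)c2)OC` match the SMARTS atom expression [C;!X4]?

The query [C;!X4] means: aliphatic carbon that does not have four total connections.
Check the 22 heavy atoms by environment: 10× c (aromatic, X3) → no; 1× O (X2) → no; 6× C (X4) → no; 3× C (X3) → match; 1× S (X2) → no; 1× O (X1) → no.
That gives 3 matching atoms.

3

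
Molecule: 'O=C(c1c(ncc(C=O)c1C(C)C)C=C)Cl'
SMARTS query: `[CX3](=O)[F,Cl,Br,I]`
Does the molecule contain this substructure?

Yes

The pattern [CX3](=O)[F,Cl,Br,I] describes a carbonyl carbon bonded to a halogen — an acyl halide.
The molecule carries an acyl chloride (-C(=O)Cl), whose atoms satisfy every constraint of the query, so the pattern matches.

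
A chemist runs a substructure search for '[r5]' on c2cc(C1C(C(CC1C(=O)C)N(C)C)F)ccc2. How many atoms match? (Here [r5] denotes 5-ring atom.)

5

The query [r5] means: r5 matches atoms in a five-membered ring.
Check the 18 heavy atoms by environment: 5× C (in 5-ring) → match; 6× c (aromatic, in 6-ring) → no; 1× F (acyclic) → no; 4× C (acyclic) → no; 1× O (acyclic) → no; 1× N (acyclic) → no.
That gives 5 matching atoms.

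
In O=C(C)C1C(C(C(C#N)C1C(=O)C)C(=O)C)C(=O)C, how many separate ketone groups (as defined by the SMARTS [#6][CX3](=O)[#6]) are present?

4

[#6][CX3](=O)[#6] is the SMARTS for a ketone: a carbonyl carbon (no H) flanked by two carbons.
The molecule carries 4 separate instances of an acetyl/ketone group (-C(=O)CH3) meeting every constraint; each maps to a distinct set of atoms, giving 4 matches.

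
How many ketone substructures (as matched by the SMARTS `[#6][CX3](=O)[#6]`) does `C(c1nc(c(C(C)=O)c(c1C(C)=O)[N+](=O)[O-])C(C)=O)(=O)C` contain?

4

[#6][CX3](=O)[#6] is the SMARTS for a ketone: a carbonyl carbon (no H) flanked by two carbons.
The molecule carries 4 separate instances of an acetyl/ketone group (-C(=O)CH3) meeting every constraint; each maps to a distinct set of atoms, giving 4 matches.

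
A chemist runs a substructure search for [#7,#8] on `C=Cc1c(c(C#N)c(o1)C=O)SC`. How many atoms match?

The query [#7,#8] means: nitrogen or oxygen (comma = OR).
Check the 13 heavy atoms by environment: 1× o (aromatic) → match; 4× c (aromatic) → no; 5× C → no; 1× O → match; 1× N → match; 1× S → no.
Summing the matching environments: 1 + 1 + 1 = 3 matching atoms.

3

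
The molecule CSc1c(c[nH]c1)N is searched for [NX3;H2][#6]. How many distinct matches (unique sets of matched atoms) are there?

1

[NX3;H2][#6] is the SMARTS for a primary amine: a trivalent nitrogen with two H attached to carbon.
Exactly one fragment in the molecule meets all constraints, giving 1 match.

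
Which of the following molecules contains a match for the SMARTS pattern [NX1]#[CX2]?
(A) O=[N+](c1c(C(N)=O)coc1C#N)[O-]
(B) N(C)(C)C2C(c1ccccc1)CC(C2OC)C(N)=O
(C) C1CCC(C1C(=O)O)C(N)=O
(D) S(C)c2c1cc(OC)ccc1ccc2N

A

[NX1]#[CX2] describes a nitrogen triple-bonded to a two-connected carbon (a nitrile).
(A) contains a nitrile (-C#N), which satisfies every atom and bond constraint.
(B) has a primary amide (-C(=O)NH2) but the nitrogen is NX3, not NX1.
(C) has a primary amide (-C(=O)NH2) but the nitrogen is NX3, not NX1.
(D) has a primary amino group (-NH2) but the nitrogen is NX3 (three connections), not NX1 triple-bonded.
So the answer is (A).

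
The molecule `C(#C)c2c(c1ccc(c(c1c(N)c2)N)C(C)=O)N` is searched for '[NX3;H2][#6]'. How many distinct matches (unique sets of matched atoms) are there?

[NX3;H2][#6] is the SMARTS for a primary amine: a trivalent nitrogen with two H attached to carbon.
The molecule carries 3 separate instances of a primary amino group (-NH2) meeting every constraint; each maps to a distinct set of atoms, giving 3 matches.

3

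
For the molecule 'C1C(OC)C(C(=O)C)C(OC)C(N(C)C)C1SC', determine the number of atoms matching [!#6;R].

0

The query [!#6;R] means: non-carbon atom that is part of a ring.
Check the 18 heavy atoms by environment: 6× C (in 6-ring) → no; 1× S (acyclic) → no; 7× C (acyclic) → no; 1× N (acyclic) → no; 3× O (acyclic) → no.
No environment satisfies the query, so 0 matching atoms.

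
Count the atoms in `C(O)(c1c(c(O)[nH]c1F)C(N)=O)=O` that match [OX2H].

2

The query [OX2H] means: aliphatic oxygen with two connections, one of which is H — an -OH oxygen.
Check the 13 heavy atoms by environment: 1× n (aromatic, H1, X3) → no; 4× c (aromatic, H0, X3) → no; 2× C (H0, X3) → no; 2× O (H0, X1) → no; 1× N (H2, X3) → no; 2× O (H1, X2) → match; 1× F (H0, X1) → no.
That gives 2 matching atoms.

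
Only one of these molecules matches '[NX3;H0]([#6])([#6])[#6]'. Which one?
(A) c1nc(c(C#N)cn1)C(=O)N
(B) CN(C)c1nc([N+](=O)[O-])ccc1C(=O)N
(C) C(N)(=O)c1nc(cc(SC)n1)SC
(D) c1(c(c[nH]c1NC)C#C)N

B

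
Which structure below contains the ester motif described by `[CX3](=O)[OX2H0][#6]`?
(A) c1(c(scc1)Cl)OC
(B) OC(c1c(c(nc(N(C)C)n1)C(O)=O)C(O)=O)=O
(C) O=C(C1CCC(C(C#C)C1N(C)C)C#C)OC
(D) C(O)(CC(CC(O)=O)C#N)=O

[CX3](=O)[OX2H0][#6] describes a carbonyl carbon bonded to an oxygen that is itself bonded to carbon (no H on that O) (an ester).
(A) has a methoxy ether (-OCH3) but the ether oxygen is not adjacent to a C=O carbon.
(B) has a carboxylic acid group (-C(=O)OH) but the singly-bonded O carries H (OX2H1, not H0).
(C) contains a methyl-ester group (-C(=O)OCH3), which satisfies every atom and bond constraint.
(D) has a carboxylic acid group (-C(=O)OH) but the singly-bonded O carries H (OX2H1, not H0).
So the answer is (C).

C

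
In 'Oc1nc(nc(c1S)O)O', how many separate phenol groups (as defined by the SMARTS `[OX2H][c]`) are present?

3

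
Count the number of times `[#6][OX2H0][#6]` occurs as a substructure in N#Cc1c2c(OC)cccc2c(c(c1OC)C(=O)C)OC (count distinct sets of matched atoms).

[#6][OX2H0][#6] is the SMARTS for an ether: an aliphatic oxygen bridging two carbons with no H on the oxygen.
The molecule carries 3 separate instances of a methoxy ether (-OCH3) meeting every constraint; each maps to a distinct set of atoms, giving 3 matches.

3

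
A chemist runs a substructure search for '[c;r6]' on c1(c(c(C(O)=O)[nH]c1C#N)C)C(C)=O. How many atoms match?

The query [c;r6] means: aromatic carbon that belongs to a six-membered ring.
Check the 14 heavy atoms by environment: 1× n (aromatic, in 5-ring) → no; 4× c (aromatic, in 5-ring) → no; 5× C (acyclic) → no; 1× N (acyclic) → no; 3× O (acyclic) → no.
No environment satisfies the query, so 0 matching atoms.

0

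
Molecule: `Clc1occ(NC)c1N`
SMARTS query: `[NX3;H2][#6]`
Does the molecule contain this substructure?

Yes

The pattern [NX3;H2][#6] describes a trivalent nitrogen with two H attached to carbon — a primary amine.
The molecule carries a primary amino group (-NH2), whose atoms satisfy every constraint of the query, so the pattern matches.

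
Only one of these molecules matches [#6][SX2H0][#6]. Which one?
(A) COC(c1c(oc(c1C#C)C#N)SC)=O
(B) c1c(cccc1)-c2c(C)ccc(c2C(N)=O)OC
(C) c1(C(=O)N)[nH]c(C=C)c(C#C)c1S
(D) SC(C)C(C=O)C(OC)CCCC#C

A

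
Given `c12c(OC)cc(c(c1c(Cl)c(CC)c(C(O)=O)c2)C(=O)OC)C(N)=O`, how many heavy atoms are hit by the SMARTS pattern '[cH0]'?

8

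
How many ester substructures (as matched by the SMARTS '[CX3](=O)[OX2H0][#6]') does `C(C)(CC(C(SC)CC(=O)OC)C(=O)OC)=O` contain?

[CX3](=O)[OX2H0][#6] is the SMARTS for an ester: a carbonyl carbon bonded to an oxygen that is itself bonded to carbon (no H on that O).
The molecule carries 2 separate instances of a methyl-ester group (-C(=O)OCH3) meeting every constraint; each maps to a distinct set of atoms, giving 2 matches.

2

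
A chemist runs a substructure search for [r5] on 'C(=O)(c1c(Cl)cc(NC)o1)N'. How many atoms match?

The query [r5] means: r5 matches atoms in a five-membered ring.
Check the 11 heavy atoms by environment: 1× o (aromatic, in 5-ring) → match; 4× c (aromatic, in 5-ring) → match; 2× N (acyclic) → no; 2× C (acyclic) → no; 1× O (acyclic) → no; 1× Cl (acyclic) → no.
Summing the matching environments: 1 + 4 = 5 matching atoms.

5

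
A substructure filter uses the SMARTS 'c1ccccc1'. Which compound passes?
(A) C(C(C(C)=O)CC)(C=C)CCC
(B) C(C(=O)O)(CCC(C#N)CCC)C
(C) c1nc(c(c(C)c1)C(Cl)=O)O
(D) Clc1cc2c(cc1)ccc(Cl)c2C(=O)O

D

c1ccccc1 describes six aromatic carbons in a ring (a benzene ring).
(A) has a methyl group (-CH3) but no six-membered all-carbon aromatic ring is present.
(B) has a methyl group (-CH3) but no six-membered all-carbon aromatic ring is present.
(C) has a methyl group (-CH3) but no six-membered all-carbon aromatic ring is present.
(D) contains the required atom environment, so the pattern matches.
So the answer is (D).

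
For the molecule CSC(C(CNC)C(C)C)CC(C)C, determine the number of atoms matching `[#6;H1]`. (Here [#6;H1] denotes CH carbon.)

The query [#6;H1] means: any carbon bearing exactly one hydrogen.
Check the 14 heavy atoms by environment: 2× C (H2) → no; 4× C (H1) → match; 1× N (H1) → no; 6× C (H3) → no; 1× S (H0) → no.
That gives 4 matching atoms.

4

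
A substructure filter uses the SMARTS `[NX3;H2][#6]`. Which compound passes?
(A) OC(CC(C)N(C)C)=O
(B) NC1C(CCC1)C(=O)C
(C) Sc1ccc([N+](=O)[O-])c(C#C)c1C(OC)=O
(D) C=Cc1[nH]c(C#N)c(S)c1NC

[NX3;H2][#6] describes a trivalent nitrogen with two H attached to carbon (a primary amine).
(A) has a dimethylamino group (-N(CH3)2) but the nitrogen has H0, not H2.
(B) contains a primary amino group (-NH2), which satisfies every atom and bond constraint.
(C) has a nitro group (-[N+](=O)[O-]) but the nitrogen is [N+] with no H, not NX3H2.
(D) has an N-methylamino group (-NHCH3) but the nitrogen bears two carbons and only one H (H1), not H2.
So the answer is (B).

B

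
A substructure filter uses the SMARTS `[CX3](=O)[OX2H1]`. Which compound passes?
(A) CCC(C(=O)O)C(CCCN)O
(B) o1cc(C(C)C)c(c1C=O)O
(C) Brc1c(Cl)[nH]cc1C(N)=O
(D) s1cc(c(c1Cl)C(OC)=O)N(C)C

A

[CX3](=O)[OX2H1] describes an sp2 carbon double-bonded to O and single-bonded to an -OH oxygen (a carboxylic acid).
(A) contains a carboxylic acid group (-C(=O)OH), which satisfies every atom and bond constraint.
(B) has an aldehyde (-CHO) but there is no singly-bonded oxygen on the carbonyl carbon.
(C) has a primary amide (-C(=O)NH2) but the carbonyl is bonded to N, not to an -OH oxygen.
(D) has a methyl-ester group (-C(=O)OCH3) but the singly-bonded O has no H (OX2H0, not OX2H1).
So the answer is (A).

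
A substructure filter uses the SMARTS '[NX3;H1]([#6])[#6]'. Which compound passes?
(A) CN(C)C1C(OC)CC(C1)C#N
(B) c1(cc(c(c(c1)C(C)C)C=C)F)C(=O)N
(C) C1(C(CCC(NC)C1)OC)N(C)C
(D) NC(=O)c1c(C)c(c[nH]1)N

C

[NX3;H1]([#6])[#6] describes a trivalent nitrogen with one H, bonded to two carbons (a secondary amine).
(A) has a dimethylamino group (-N(CH3)2) but the nitrogen has H0, not H1.
(B) has a primary amide (-C(=O)NH2) but the -C(=O)NH2 nitrogen has H2, not H1.
(C) contains an N-methylamino group (-NHCH3), which satisfies every atom and bond constraint.
(D) has a primary amino group (-NH2) but the nitrogen has H2 and only one carbon neighbour.
So the answer is (C).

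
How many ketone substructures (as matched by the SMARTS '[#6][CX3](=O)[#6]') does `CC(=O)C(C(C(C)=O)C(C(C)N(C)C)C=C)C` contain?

[#6][CX3](=O)[#6] is the SMARTS for a ketone: a carbonyl carbon (no H) flanked by two carbons.
The molecule carries 2 separate instances of an acetyl/ketone group (-C(=O)CH3) meeting every constraint; each maps to a distinct set of atoms, giving 2 matches.

2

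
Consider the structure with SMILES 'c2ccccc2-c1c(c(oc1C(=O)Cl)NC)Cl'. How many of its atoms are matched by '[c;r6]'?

6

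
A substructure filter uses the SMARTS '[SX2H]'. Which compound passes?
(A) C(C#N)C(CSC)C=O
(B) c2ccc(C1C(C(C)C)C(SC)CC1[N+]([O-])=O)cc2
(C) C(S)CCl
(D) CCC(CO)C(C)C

[SX2H] describes an aliphatic sulfur with two connections, one being H (a thiol).
(A) has a methylthio ether (-SCH3) but the sulfur has H0 (bonded to two carbons), not H1.
(B) has a methylthio ether (-SCH3) but the sulfur has H0 (bonded to two carbons), not H1.
(C) contains a thiol (-SH), which satisfies every atom and bond constraint.
(D) has a hydroxyl group (-OH) but it is an -OH, not an -SH.
So the answer is (C).

C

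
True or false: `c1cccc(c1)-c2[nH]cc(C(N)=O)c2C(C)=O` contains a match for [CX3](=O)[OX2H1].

False

The pattern [CX3](=O)[OX2H1] describes an sp2 carbon double-bonded to O and single-bonded to an -OH oxygen — a carboxylic acid.
The closest candidate here is a primary amide (-C(=O)NH2), but the carbonyl is bonded to N, not to an -OH oxygen. No other fragment satisfies the full query, so there is no match.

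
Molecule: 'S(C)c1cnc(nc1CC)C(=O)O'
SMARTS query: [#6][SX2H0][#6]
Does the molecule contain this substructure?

Yes

The pattern [#6][SX2H0][#6] describes an aliphatic sulfur bridging two carbons with no H on the sulfur — a thioether.
The molecule carries a methylthio ether (-SCH3), whose atoms satisfy every constraint of the query, so the pattern matches.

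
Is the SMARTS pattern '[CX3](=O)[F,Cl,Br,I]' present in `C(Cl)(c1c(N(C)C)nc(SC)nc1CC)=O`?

The pattern [CX3](=O)[F,Cl,Br,I] describes a carbonyl carbon bonded to a halogen — an acyl halide.
The molecule carries an acyl chloride (-C(=O)Cl), whose atoms satisfy every constraint of the query, so the pattern matches.

Yes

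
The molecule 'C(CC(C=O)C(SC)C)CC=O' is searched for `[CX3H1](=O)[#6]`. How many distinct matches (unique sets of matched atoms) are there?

2

[CX3H1](=O)[#6] is the SMARTS for an aldehyde: an sp2 carbon with one H, double-bonded to O and single-bonded to carbon.
The molecule carries 2 separate instances of an aldehyde (-CHO) meeting every constraint; each maps to a distinct set of atoms, giving 2 matches.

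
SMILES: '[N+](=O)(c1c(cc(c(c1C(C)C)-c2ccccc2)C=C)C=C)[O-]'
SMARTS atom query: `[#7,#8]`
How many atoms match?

The query [#7,#8] means: nitrogen or oxygen (comma = OR).
Check the 22 heavy atoms by environment: 12× c (aromatic) → no; 7× C → no; 1× N (charge +1) → match; 1× O (charge -1) → match; 1× O → match.
Summing the matching environments: 1 + 1 + 1 = 3 matching atoms.

3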